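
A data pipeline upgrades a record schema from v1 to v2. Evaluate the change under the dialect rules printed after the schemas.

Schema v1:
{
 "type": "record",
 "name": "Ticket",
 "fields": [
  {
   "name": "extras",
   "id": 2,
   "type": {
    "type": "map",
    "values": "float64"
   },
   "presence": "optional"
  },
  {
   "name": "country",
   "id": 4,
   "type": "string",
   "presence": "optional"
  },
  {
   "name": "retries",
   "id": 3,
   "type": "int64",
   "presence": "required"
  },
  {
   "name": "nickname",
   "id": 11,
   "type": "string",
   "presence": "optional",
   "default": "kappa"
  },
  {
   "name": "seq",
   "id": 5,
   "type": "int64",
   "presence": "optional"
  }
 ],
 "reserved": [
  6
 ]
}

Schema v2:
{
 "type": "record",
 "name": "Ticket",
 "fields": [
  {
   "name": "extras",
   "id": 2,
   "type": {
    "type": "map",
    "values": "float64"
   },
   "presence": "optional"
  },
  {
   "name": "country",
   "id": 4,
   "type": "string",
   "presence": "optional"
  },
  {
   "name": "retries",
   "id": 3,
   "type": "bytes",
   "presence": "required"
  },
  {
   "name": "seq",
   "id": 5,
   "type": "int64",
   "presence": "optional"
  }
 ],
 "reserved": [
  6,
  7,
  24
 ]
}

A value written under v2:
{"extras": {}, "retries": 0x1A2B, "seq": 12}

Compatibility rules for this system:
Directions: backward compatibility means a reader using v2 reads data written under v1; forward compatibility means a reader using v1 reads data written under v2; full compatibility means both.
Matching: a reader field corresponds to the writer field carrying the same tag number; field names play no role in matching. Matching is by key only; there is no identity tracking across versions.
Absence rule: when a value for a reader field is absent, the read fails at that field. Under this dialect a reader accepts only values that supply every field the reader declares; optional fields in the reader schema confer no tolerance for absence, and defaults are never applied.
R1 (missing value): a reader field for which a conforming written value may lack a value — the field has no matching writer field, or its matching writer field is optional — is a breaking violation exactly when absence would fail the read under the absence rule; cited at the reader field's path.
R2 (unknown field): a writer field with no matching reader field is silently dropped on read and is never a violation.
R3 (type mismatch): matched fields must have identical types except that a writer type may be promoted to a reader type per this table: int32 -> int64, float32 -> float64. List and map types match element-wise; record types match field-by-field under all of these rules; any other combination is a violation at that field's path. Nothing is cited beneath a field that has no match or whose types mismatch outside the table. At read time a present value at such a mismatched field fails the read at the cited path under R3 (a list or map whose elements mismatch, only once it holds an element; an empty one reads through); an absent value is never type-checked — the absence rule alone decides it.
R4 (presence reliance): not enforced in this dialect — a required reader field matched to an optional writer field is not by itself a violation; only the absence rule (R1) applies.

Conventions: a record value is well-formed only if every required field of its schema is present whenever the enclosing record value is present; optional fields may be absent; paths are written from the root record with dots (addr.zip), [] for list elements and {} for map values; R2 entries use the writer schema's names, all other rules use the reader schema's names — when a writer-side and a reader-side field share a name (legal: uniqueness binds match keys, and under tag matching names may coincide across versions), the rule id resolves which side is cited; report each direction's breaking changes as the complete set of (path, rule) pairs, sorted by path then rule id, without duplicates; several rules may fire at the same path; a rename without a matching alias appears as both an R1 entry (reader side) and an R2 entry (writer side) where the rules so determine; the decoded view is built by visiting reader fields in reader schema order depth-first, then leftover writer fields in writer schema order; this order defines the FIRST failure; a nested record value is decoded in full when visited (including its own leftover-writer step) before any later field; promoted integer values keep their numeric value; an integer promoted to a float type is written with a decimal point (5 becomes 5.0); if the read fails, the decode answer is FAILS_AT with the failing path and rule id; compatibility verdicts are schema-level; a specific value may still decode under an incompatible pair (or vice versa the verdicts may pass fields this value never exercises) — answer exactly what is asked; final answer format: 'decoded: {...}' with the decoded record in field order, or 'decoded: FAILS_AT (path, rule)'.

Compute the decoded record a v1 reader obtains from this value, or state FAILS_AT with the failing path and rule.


in Ticket below, arrows point writer -> reader
migrating the Ticket value to v1:
  extras := {}
  read fails at country under R1 (no fill)
  => FAILS_AT (country, R1)
ruling out the remaining Ticket differences:
  removed field nickname from record Ticket -> shifts the Ticket verdicts, not this decode
  field retries in record Ticket: type int64 changed to bytes -> shifts the Ticket verdicts, not this decode

decoded: FAILS_AT (country, R1)


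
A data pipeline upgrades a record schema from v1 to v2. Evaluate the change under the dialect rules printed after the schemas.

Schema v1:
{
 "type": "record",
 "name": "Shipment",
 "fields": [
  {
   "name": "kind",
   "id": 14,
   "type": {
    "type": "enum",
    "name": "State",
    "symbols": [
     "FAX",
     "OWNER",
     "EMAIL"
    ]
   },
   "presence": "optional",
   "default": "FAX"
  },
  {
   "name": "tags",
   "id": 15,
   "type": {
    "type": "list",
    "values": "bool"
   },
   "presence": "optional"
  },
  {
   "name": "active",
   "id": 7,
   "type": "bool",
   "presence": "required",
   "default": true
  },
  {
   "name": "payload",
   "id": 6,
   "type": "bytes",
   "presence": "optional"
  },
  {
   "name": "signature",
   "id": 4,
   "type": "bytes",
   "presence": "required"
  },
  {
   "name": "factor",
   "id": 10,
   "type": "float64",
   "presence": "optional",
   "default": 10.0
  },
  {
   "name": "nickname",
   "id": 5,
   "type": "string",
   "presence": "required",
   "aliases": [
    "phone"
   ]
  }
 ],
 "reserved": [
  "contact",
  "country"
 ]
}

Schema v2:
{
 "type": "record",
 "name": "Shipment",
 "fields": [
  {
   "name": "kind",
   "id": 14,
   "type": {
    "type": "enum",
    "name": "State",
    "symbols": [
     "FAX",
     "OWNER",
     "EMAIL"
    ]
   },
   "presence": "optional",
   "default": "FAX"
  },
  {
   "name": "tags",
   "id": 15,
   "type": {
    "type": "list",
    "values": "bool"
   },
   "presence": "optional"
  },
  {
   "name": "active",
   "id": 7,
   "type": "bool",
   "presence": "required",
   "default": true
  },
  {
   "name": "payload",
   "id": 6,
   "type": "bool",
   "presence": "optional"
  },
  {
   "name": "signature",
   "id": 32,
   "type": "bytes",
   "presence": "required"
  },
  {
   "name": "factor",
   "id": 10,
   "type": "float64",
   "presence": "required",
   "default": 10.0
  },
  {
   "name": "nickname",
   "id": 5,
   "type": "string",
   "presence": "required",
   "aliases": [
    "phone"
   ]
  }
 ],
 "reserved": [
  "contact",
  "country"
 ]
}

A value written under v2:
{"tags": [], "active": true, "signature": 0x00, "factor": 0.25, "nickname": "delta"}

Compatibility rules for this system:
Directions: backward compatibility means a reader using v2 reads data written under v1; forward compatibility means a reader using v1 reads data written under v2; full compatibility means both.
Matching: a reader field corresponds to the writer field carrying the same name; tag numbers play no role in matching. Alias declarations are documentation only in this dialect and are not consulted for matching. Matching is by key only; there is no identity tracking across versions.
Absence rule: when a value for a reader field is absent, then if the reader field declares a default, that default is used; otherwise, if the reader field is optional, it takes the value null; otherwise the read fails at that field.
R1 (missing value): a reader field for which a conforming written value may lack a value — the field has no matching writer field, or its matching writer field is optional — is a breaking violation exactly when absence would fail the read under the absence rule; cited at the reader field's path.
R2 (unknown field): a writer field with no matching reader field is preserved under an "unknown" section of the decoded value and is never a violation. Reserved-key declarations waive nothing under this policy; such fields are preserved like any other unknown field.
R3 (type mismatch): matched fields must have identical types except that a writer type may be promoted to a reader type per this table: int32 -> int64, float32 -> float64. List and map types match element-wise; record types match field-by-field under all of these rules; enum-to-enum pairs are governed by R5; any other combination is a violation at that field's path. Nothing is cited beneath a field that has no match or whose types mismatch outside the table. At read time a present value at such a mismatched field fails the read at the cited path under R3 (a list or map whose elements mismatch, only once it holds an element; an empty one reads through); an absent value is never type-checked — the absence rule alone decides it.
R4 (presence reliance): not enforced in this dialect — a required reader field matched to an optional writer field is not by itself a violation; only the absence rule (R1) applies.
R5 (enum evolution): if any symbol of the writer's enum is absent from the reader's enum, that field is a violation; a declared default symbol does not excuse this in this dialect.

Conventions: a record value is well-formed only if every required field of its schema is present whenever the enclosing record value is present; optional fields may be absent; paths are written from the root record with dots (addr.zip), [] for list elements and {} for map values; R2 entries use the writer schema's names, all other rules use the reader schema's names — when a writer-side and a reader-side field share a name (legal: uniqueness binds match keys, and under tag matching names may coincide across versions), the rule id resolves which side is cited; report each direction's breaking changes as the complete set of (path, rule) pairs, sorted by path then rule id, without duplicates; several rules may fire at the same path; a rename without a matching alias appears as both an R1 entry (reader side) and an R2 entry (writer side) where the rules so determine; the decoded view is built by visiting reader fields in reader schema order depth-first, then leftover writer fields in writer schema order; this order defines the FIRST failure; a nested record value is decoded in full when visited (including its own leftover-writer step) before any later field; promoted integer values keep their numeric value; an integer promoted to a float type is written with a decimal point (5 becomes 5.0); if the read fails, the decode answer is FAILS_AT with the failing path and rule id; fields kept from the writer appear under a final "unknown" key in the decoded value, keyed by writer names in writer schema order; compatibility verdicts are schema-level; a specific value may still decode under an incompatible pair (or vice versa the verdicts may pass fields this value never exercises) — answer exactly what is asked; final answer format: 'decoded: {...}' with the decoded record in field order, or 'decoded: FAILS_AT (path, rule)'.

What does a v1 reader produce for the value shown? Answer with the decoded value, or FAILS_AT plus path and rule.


decoded: {"kind": "FAX", "tags": [], "active": true, "payload": null, "signature": 0x00, "factor": 0.25, "nickname": "delta"}

in Shipment below, arrows point writer -> reader
decoding the Shipment value with the v1 reader:
  kind := "FAX" (no value, default fills)
  tags := []
  active := true
  payload := null (not supplied -> null)
  signature := 0x00
  factor := 0.25
  nickname := "delta"
  => decoded: {"kind": "FAX", "tags": [], "active": true, "payload": null, "signature": 0x00, "factor": 0.25, "nickname": "delta"}
the other Shipment changes do not affect what is asked:
  field payload in record Shipment: type bytes changed to bool -> matters for Shipment compatibility verdicts, not for this value's decode
  field factor in record Shipment: optional changed to required -> no rule fires on it and the decoded Shipment view is identical with or without it
  field signature in record Shipment: tag 4 changed to 32 -> no rule fires on it and the decoded Shipment view is identical with or without it


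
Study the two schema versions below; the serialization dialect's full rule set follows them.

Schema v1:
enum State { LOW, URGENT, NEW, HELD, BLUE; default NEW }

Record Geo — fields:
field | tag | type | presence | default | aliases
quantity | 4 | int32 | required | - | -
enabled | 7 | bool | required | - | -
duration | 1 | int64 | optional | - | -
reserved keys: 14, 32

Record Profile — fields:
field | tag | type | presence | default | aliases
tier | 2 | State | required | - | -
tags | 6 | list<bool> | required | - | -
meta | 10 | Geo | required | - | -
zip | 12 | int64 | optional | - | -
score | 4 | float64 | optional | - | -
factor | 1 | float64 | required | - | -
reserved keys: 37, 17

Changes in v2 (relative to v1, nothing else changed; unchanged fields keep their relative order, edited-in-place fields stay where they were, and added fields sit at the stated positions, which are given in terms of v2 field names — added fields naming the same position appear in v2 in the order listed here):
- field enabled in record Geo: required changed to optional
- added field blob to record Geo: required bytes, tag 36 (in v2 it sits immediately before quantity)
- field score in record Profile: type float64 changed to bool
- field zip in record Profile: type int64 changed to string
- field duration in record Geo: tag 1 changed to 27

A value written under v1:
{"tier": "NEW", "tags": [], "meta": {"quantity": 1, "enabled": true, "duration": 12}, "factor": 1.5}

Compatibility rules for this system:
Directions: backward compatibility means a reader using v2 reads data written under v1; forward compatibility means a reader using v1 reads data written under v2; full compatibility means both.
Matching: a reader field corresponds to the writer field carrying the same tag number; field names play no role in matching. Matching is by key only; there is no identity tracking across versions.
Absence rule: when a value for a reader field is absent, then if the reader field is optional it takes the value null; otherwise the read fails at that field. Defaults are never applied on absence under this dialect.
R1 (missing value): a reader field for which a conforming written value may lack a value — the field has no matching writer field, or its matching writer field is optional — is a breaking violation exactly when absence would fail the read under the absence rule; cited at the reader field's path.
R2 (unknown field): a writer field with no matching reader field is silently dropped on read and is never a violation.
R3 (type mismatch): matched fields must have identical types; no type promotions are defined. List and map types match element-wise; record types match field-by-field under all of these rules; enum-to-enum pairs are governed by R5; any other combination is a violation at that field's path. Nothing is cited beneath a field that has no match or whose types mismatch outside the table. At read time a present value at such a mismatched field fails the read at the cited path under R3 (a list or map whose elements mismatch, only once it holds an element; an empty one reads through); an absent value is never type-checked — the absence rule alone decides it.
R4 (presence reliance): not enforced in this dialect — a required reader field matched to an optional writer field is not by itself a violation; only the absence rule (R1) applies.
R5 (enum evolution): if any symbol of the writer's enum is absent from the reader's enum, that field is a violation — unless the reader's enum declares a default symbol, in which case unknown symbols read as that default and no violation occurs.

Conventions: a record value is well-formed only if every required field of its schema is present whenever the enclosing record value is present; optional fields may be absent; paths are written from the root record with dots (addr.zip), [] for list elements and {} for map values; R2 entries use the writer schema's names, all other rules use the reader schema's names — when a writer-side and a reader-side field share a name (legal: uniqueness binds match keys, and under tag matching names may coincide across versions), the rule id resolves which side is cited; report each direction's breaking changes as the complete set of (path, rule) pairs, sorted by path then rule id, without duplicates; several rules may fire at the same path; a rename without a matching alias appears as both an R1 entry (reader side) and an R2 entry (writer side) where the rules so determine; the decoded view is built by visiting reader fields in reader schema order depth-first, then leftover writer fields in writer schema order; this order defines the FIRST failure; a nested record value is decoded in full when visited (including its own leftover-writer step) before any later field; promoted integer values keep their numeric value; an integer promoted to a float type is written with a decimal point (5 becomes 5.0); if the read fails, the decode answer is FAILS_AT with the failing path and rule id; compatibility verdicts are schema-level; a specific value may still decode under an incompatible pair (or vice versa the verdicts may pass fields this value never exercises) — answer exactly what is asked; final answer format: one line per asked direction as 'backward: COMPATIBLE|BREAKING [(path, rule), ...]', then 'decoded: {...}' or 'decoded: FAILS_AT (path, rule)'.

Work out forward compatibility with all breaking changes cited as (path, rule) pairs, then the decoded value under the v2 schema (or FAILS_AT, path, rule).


forward: BREAKING [(meta.enabled, R1), (score, R3), (zip, R3)]; decoded: FAILS_AT (meta.blob, R1)

the writer's type comes first in each Profile pair
forward for Profile (reader v1, writer v2):
  State -> State, writer required: tier aligns to tier
  list<bool> -> list<bool>, writer required: tags aligns to tags
  Geo -> Geo, writer required: meta aligns to meta
  string -> int64, writer optional: zip aligns to zip
  bool -> float64, writer optional: score aligns to score
  float64 -> float64, writer required: factor aligns to factor
  int32 -> int32, writer required: meta.quantity aligns to meta.quantity
  bool -> bool, writer optional: meta.enabled aligns to meta.enabled
  meta.duration: no writer match
  leftover writer field: meta.blob
  leftover writer field: meta.duration
  R1 fires at meta.enabled
  R3 fires at score
  R3 fires at zip
  forward on Profile therefore BREAKING (3)
migrating the Profile value to v2:
  tier := "NEW"
  tags := []
  read fails at meta.blob under R1 (no fill)
  => FAILS_AT (meta.blob, R1)
diffs on Profile not affecting the asked answer:
  field duration in record Geo: tag 1 changed to 27 -> inert for the asked Profile verdict: nothing fires


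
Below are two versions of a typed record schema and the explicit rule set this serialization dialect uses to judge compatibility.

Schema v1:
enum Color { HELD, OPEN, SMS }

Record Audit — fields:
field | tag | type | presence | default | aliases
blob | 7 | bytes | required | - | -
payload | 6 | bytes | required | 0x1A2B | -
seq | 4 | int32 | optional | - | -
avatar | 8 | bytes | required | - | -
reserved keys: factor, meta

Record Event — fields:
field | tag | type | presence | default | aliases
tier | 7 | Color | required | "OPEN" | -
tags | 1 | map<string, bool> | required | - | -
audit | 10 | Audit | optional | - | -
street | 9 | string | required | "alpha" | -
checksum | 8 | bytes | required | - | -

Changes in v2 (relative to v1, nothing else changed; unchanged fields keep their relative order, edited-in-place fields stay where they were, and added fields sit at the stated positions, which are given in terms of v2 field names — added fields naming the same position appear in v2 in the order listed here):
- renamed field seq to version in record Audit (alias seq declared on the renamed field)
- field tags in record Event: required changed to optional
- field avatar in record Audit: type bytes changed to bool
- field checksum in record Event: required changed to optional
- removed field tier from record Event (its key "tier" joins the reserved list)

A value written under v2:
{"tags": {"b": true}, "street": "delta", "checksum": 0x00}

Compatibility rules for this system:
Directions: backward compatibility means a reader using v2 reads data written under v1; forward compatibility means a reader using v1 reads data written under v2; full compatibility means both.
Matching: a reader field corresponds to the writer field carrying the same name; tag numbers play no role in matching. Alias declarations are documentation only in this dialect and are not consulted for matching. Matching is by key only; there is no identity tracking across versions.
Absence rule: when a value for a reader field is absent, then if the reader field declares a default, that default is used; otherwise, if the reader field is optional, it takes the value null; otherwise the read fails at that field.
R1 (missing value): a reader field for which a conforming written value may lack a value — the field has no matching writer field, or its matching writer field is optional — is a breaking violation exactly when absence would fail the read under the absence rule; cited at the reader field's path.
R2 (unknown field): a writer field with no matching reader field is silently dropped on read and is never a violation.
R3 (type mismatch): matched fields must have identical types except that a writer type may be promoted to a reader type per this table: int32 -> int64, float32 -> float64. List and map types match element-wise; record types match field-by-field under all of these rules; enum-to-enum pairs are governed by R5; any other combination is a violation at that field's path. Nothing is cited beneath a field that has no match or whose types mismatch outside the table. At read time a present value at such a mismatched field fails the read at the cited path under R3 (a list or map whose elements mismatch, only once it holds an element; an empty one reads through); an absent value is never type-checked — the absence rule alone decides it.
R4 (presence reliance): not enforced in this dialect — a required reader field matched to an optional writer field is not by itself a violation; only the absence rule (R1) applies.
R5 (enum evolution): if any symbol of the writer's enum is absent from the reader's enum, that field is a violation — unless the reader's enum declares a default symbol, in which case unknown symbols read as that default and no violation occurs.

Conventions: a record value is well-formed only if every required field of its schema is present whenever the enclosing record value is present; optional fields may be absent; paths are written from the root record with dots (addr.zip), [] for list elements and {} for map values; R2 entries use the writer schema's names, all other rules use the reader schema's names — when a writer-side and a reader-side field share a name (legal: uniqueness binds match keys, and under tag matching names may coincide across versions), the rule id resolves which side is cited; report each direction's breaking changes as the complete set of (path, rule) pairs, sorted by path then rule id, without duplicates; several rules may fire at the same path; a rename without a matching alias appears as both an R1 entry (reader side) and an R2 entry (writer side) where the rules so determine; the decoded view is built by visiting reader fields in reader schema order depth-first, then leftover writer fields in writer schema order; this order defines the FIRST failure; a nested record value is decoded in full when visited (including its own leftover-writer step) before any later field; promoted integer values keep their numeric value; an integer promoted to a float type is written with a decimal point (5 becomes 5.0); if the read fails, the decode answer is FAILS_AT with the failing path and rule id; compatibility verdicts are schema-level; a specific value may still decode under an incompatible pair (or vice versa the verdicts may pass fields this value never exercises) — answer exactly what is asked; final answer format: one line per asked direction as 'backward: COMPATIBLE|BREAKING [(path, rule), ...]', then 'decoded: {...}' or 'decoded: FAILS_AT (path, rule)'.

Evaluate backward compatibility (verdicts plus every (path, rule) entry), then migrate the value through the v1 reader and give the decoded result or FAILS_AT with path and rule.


backward: BREAKING [(audit.avatar, R3)]; decoded: {"tier": "OPEN", "tags": {"b": true}, "audit": null, "street": "delta", "checksum": 0x00}

each type pair in Event: writer, then reader
backward analysis of Event with v2 as reader and v1 as writer:
  writer required, map<string, bool> -> map<string, bool>: reader tags maps from writer tags
  writer optional, Audit -> Audit: reader audit maps from writer audit
  writer required, string -> string: reader street maps from writer street
  writer required, bytes -> bytes: reader checksum maps from writer checksum
  tier (writer side), unknown to reader
  writer required, bytes -> bytes: reader audit.blob maps from writer audit.blob
  writer required, bytes -> bytes: reader audit.payload maps from writer audit.payload
  audit.version has no writer counterpart
  writer required, bytes -> bool: reader audit.avatar maps from writer audit.avatar
  audit.seq (writer side), unknown to reader
  R3 fires at audit.avatar
  => 1 violation(s): backward is BREAKING for Event
decode (reader v1):
  tier := "OPEN" (absent -> default)
  tags := {"b": true}
  audit := null (absent, optional -> null)
  street := "delta"
  checksum := 0x00
  => decoded: {"tier": "OPEN", "tags": {"b": true}, "audit": null, "street": "delta", "checksum": 0x00}
remaining Event differences; none change what is asked:
  renamed field seq to version in record Audit (alias seq declared on the renamed field) -> inert for the asked Event verdict: nothing fires
  field tags in record Event: required changed to optional -> fires only in the forward direction of Event, which is not asked here
  field checksum in record Event: required changed to optional -> fires only in the forward direction of Event, which is not asked here
  removed field tier from record Event (its key "tier" joins the reserved list) -> inert for the asked Event verdict: nothing fires


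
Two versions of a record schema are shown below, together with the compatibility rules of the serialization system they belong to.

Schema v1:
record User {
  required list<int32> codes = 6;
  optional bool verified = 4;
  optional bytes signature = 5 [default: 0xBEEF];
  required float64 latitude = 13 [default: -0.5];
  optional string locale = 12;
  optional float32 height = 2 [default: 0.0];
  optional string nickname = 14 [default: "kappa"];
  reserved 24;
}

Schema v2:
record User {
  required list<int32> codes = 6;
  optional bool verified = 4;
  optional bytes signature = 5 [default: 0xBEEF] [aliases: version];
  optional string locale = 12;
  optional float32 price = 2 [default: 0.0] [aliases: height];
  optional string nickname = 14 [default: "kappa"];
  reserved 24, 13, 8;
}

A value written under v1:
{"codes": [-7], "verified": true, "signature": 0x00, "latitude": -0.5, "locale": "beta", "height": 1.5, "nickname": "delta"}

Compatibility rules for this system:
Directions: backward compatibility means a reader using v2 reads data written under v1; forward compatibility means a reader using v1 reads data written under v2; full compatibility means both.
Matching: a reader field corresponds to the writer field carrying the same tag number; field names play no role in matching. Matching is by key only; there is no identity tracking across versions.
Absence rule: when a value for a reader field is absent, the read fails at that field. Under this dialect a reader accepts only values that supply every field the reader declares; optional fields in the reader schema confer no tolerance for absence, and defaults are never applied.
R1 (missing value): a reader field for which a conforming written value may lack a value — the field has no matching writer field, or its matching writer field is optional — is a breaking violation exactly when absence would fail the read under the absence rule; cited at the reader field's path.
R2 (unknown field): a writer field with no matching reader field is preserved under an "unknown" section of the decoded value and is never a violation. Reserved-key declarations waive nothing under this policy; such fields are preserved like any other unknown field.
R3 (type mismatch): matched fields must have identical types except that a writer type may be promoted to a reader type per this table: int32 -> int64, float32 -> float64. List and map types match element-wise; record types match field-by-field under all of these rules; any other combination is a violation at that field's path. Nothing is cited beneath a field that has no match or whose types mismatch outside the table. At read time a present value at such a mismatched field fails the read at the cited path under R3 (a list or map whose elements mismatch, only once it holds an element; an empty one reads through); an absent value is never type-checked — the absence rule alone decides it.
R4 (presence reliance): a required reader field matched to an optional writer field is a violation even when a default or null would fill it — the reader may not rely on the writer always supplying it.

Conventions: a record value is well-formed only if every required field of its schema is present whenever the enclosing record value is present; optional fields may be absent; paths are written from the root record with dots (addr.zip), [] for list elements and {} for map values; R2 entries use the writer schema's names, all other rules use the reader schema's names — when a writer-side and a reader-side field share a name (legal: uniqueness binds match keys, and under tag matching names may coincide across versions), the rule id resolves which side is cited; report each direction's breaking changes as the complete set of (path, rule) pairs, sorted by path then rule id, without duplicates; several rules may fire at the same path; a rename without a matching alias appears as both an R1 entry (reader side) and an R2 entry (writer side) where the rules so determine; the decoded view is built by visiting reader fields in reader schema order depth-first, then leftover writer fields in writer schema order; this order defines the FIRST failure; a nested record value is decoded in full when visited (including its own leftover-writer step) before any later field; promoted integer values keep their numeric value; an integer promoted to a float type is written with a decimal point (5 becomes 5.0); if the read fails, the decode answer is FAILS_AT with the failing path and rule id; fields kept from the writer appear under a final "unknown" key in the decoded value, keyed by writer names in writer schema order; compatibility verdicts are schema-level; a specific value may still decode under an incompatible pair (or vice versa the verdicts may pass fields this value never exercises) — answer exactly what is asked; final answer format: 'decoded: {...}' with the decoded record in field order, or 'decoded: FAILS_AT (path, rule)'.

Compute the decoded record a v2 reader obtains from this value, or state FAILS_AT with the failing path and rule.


decoded: {"codes": [-7], "verified": true, "signature": 0x00, "locale": "beta", "price": 1.5, "nickname": "delta", "unknown": {"latitude": -0.5}}

the writer's type comes first in each User pair
migrating the User value to v2:
  codes := [-7]
  verified := true
  signature := 0x00
  locale := "beta"
  price := 1.5 (from writer height)
  nickname := "delta"
  writer latitude: kept under "unknown"
  => decoded: {"codes": [-7], "verified": true, "signature": 0x00, "locale": "beta", "price": 1.5, "nickname": "delta", "unknown": {"latitude": -0.5}}


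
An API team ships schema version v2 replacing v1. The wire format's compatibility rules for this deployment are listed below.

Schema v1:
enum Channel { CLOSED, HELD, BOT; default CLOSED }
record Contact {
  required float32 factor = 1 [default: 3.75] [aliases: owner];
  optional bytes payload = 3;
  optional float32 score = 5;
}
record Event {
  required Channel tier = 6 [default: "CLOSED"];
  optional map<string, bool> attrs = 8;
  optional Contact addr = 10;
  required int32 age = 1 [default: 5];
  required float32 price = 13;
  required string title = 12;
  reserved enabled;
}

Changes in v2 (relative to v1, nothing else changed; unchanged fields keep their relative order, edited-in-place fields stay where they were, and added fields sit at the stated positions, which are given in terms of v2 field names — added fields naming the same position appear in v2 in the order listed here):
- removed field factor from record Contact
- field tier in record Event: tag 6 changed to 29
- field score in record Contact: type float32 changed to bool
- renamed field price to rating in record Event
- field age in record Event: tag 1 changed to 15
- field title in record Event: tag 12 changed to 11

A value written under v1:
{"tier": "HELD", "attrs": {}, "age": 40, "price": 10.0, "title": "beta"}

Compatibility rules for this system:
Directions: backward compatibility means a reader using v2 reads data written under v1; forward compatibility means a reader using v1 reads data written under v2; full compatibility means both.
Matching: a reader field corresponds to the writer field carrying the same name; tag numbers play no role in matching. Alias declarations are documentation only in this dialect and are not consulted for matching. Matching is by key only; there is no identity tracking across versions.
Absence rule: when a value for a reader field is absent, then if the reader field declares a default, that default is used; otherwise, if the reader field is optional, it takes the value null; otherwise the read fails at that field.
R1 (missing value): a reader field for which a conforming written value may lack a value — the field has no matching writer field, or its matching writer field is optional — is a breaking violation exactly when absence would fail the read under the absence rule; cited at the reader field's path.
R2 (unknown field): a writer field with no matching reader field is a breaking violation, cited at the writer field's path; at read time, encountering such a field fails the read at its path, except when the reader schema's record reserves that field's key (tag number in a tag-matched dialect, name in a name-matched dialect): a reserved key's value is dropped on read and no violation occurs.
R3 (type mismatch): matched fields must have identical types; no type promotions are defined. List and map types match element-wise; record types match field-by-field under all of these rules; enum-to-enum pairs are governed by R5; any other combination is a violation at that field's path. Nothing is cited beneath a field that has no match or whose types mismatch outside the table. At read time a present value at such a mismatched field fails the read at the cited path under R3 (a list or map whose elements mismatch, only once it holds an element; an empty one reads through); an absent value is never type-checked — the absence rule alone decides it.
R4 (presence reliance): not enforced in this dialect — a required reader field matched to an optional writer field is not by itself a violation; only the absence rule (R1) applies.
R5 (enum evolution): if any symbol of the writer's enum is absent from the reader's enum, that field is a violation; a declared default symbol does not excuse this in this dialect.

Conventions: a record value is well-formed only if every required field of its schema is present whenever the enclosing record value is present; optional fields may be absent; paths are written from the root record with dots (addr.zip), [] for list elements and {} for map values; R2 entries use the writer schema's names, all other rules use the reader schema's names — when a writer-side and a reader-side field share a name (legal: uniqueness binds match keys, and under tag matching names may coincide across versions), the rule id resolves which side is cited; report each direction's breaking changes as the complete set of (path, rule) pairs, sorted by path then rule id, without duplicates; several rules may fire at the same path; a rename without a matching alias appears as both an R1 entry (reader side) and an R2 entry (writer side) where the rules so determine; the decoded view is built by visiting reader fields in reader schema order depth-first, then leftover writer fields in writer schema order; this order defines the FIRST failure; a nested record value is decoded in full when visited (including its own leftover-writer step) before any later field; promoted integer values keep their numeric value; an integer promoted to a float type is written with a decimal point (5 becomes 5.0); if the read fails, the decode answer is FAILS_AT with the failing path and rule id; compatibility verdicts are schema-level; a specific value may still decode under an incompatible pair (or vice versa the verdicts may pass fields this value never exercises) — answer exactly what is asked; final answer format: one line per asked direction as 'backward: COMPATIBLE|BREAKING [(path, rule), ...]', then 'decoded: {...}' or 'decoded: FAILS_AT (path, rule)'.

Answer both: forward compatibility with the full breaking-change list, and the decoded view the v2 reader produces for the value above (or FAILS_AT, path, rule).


arrows below run writer -> reader for Event
forward analysis of Event with v1 as reader and v2 as writer:
  writer required, Channel -> Channel: reader tier maps from writer tier
  writer optional, map<string, bool> -> map<string, bool>: reader attrs maps from writer attrs
  writer optional, Contact -> Contact: reader addr maps from writer addr
  writer required, int32 -> int32: reader age maps from writer age
  no writer field matches reader price
  writer required, string -> string: reader title maps from writer title
  writer rating: unknown to reader
  no writer field matches reader addr.factor
  writer optional, bytes -> bytes: reader addr.payload maps from writer addr.payload
  writer optional, bool -> float32: reader addr.score maps from writer addr.score
  R3 fires at addr.score
  R1 fires at price
  R2 fires at rating
  => forward: BREAKING (3)
migrating the Event value to v2:
  tier := "HELD"
  attrs := {}
  addr := null (absent, optional -> null)
  age := 40
  read fails at rating under R1 (no fill)
  => FAILS_AT (rating, R1)
remaining Event differences; none change what is asked:
  removed field factor from record Contact -> matters only for Event's backward compatibility — outside the asked direction
  field tier in record Event: tag 6 changed to 29 -> inert for the asked Event verdict: nothing fires
  field age in record Event: tag 1 changed to 15 -> inert for the asked Event verdict: nothing fires
  field title in record Event: tag 12 changed to 11 -> inert for the asked Event verdict: nothing fires

forward: BREAKING [(addr.score, R3), (price, R1), (rating, R2)]; decoded: FAILS_AT (rating, R1)


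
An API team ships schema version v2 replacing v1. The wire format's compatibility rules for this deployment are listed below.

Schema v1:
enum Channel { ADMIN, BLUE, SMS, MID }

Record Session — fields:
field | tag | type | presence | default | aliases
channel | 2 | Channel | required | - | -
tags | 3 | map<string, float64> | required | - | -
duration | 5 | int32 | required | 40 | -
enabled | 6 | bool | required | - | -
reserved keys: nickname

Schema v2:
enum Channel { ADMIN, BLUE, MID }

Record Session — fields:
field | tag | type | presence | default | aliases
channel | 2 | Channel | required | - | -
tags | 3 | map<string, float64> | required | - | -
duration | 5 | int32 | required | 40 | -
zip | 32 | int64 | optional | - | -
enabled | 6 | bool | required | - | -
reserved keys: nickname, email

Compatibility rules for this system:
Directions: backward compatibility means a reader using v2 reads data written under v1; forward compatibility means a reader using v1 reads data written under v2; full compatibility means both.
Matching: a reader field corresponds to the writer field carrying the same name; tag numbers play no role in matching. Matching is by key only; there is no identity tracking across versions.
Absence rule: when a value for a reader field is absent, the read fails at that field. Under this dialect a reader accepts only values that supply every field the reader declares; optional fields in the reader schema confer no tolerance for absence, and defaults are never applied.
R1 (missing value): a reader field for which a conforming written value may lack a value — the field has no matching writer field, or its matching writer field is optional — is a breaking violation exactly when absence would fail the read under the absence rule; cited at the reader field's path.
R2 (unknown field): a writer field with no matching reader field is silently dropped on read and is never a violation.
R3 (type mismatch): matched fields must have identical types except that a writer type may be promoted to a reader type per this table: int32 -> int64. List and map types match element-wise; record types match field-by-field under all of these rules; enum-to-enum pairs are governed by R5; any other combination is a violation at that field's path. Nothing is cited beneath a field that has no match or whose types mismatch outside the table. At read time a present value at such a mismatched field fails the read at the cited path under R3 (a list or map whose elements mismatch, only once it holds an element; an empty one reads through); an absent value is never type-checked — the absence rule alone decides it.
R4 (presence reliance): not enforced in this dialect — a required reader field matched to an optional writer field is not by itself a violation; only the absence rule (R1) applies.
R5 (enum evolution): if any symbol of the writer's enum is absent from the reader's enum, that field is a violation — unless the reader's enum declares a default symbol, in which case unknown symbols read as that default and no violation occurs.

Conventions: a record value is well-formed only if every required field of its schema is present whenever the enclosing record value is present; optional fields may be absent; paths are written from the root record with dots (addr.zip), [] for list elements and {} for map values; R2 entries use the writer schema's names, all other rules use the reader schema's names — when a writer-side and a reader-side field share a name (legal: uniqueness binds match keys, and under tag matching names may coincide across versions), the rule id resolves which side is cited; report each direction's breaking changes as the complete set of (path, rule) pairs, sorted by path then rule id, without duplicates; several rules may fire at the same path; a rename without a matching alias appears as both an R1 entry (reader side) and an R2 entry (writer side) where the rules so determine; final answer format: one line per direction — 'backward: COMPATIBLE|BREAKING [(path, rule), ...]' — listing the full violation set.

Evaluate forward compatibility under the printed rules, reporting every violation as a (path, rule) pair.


forward: COMPATIBLE []

in Session below, arrows point writer -> reader
forward pass over Session, reader schema v1, writer schema v2:
  writer required, Channel -> Channel: reader channel maps from writer channel
  writer required, map<string, float64> -> map<string, float64>: reader tags maps from writer tags
  writer required, int32 -> int32: reader duration maps from writer duration
  writer required, bool -> bool: reader enabled maps from writer enabled
  zip (writer side), unknown to reader
  => forward: COMPATIBLE
diffs on Session not affecting the asked answer:
  added field zip to record Session: optional int64, tag 32 (in v2 it sits immediately before enabled) -> matters only for Session's backward compatibility — outside the asked direction
  enum Channel (field channel in record Session): symbol SMS removed -> matters only for Session's backward compatibility — outside the asked direction
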